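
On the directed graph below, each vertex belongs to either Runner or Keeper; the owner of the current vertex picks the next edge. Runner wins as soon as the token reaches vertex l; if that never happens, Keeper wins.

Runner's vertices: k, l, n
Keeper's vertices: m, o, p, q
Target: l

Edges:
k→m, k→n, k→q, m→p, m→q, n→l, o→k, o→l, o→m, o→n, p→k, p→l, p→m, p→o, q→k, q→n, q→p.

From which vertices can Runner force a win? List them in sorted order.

k, l, n

A0 = {l}
A1: add {n} — n (Runner) has n→l.
A2: add {k} — k (Runner) has k→n.
A3 = A2; e.g. m (Keeper) can still go to p. Fixed point.
Runner's winning region = {k, l, n}.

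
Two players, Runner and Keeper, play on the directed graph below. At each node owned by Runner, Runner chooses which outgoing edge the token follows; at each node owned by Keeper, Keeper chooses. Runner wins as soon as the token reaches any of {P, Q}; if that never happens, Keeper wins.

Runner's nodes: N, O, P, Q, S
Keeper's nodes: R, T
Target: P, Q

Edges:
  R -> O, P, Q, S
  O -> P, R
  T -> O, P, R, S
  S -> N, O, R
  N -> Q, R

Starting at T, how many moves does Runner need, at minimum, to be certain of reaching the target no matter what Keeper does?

A0 = {P, Q}
A1: add {N, O} — N (Runner) has N→Q; O (Runner) has O→P.
A2: add {S} — S (Runner) has S→N.
A3: add {R} — R (Keeper): all of {O, P, Q, S} already in.
A4: add {T} — T (Keeper): all of {O, P, R, S} already in.
A4 = all vertices. Fixed point.
T enters the attractor at level 4, so Runner can force the target in 4 moves from there.

4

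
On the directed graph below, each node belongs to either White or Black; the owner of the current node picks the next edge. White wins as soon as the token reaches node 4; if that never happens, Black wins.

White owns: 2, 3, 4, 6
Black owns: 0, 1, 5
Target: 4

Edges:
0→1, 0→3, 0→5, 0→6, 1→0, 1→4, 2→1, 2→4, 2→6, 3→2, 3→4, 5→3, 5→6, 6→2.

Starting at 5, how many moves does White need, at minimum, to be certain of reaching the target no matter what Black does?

3

A0 = {4}
A1: add {2, 3} — 2 (White) has 2→4; 3 (White) has 3→4.
A2: add {6} — 6 (White) has 6→2.
A3: add {5} — 5 (Black): all of {3, 6} already in.
A4 = A3; e.g. 0 (Black) can still go to 1. Fixed point.
5 enters the attractor at level 3, so White can force the target in 3 moves from there.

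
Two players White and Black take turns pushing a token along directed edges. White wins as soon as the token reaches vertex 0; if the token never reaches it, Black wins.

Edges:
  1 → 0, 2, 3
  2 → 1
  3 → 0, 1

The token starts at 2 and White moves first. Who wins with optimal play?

Black

Track states (vertex, player-to-move).
A0 = {(0,White), (0,Black)}
A1: add {(1,White), (3,White)}.
A2: add {(2,Black), (3,Black)}.
A3 = A2; e.g. (1,Black) stays out. (2,White) never enters ⇒ Black avoids the target.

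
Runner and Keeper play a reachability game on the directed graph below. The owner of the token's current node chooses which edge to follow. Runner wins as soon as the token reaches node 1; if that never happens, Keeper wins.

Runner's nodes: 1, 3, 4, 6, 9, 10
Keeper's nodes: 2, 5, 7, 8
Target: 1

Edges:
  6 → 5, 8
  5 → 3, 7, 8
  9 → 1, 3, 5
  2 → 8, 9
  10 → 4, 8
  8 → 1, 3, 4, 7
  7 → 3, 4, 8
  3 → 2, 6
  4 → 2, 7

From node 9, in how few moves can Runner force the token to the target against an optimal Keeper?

1

A0 = {1}
A1: add {9} — 9 (Runner) has 9→1.
A2 = A1; e.g. 2 (Keeper) can still go to 8. Fixed point.
9 enters the attractor at level 1, so Runner can force the target in 1 move from there.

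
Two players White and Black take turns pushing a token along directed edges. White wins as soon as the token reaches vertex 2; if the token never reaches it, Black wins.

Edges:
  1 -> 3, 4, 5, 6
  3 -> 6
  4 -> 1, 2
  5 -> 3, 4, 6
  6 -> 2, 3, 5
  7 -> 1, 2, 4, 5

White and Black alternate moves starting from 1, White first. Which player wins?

Track states (vertex, player-to-move).
A0 = {(2,White), (2,Black)}
A1: add {(4,White), (6,White), (7,White)}.
A2: add {(3,Black)}.
A3: add {(1,White), (5,White)}.
(1,White) ∈ A3 ⇒ White forces the target.

White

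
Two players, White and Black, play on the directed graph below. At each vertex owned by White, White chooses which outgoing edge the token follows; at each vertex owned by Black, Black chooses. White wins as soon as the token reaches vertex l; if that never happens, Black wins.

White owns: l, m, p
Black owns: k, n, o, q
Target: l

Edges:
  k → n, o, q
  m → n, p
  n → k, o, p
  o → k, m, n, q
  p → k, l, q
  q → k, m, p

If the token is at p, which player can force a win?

White

A0 = {l}
A1: add {p} — p (White) has p→l.
p ∈ A1, so White can force the target.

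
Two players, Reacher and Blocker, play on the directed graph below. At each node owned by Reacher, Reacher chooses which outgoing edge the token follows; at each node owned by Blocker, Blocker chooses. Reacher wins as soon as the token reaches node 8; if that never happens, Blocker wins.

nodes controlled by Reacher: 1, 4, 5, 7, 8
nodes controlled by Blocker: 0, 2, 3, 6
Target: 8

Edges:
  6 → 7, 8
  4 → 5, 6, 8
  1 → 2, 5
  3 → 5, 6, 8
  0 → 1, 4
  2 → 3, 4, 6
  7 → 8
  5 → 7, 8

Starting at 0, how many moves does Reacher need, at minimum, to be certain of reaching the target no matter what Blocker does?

3

A0 = {8}
A1: add {4, 5, 7} — 4 (Reacher) has 4→8; 5 (Reacher) has 5→8; 7 (Reacher) has 7→8.
A2: add {1, 6} — 1 (Reacher) has 1→5; 6 (Blocker): all of {7, 8} already in.
A3: add {0, 3} — 0 (Blocker): all of {1, 4} already in; 3 (Blocker): all of {5, 6, 8} already in.
0 enters the attractor at level 3, so Reacher can force the target in 3 moves from there.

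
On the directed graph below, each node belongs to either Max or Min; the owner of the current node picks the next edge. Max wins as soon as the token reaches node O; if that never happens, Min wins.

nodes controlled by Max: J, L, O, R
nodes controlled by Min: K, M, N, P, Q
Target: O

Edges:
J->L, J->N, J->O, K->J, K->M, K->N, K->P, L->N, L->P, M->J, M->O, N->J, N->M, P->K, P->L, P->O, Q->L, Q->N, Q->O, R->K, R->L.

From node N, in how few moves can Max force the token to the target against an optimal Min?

A0 = {O}
A1: add {J} — J (Max) has J→O.
A2: add {M} — M (Min): all of {J, O} already in.
A3: add {N} — N (Min): all of {J, M} already in.
N enters the attractor at level 3, so Max can force the target in 3 moves from there.

3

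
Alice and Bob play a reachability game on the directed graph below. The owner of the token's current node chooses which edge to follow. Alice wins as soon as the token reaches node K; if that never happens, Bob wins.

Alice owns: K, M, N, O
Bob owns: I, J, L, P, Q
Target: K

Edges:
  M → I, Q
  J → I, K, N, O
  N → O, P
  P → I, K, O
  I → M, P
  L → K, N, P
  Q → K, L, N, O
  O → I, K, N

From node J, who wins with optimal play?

A0 = {K}
A1: add {O} — O (Alice) has O→K.
A2: add {N} — N (Alice) has N→O.
A3 = A2; e.g. I (Bob) can still go to M. Fixed point.
J never enters the attractor, so Bob can avoid the target forever.

Bob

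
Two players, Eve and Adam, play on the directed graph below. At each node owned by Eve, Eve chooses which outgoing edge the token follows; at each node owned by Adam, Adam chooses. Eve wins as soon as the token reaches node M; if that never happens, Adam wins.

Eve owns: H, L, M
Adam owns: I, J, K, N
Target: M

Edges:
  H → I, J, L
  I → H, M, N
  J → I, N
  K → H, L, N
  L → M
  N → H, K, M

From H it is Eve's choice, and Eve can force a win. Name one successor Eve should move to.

A0 = {M}
A1: add {L} — L (Eve) has L→M.
A2: add {H} — H (Eve) has H→L.
A3 = A2; e.g. I (Adam) can still go to N. Fixed point.
From H, successor L is in the attractor (rank 1); the other successors I, J are not.

L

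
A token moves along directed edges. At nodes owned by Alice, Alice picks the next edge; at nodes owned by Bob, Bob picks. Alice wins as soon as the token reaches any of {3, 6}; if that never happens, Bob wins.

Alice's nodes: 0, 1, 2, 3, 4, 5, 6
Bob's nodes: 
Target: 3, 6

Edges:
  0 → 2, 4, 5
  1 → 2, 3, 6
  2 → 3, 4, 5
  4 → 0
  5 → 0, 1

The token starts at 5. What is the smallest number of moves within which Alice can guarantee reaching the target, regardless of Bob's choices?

A0 = {3, 6}
A1: add {1, 2} — 1 (Alice) has 1→3; 2 (Alice) has 2→3.
A2: add {0, 5} — 0 (Alice) has 0→2; 5 (Alice) has 5→1.
5 enters the attractor at level 2, so Alice can force the target in 2 moves from there.

2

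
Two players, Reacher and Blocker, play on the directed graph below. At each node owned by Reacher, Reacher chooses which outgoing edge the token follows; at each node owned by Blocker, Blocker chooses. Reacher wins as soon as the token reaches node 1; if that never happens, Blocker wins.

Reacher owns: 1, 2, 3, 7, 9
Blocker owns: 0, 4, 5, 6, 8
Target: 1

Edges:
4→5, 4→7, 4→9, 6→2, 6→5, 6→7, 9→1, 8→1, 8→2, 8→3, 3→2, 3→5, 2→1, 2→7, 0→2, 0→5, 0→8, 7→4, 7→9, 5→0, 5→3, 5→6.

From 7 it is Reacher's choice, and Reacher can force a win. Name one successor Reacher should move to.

9

A0 = {1}
A1: add {2, 9} — 2 (Reacher) has 2→1; 9 (Reacher) has 9→1.
A2: add {3, 7} — 3 (Reacher) has 3→2; 7 (Reacher) has 7→9.
A3: add {8} — 8 (Blocker): all of {1, 2, 3} already in.
A4 = A3; e.g. 0 (Blocker) can still go to 5. Fixed point.
From 7, successor 9 is in the attractor (rank 1); the other successor 4 is not.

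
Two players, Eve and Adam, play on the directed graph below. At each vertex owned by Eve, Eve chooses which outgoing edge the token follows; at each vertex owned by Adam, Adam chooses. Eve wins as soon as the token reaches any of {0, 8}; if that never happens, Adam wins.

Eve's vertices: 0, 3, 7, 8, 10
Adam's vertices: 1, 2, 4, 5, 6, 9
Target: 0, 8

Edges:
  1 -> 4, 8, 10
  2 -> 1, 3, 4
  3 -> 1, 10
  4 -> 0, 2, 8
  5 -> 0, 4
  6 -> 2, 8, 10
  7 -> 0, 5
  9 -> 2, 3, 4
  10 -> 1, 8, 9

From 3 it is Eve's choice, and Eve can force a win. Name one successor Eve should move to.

A0 = {0, 8}
A1: add {7, 10} — 7 (Eve) has 7→0; 10 (Eve) has 10→8.
A2: add {3} — 3 (Eve) has 3→10.
A3 = A2; e.g. 1 (Adam) can still go to 4. Fixed point.
From 3, successor 10 is in the attractor (rank 1); the other successor 1 is not.

10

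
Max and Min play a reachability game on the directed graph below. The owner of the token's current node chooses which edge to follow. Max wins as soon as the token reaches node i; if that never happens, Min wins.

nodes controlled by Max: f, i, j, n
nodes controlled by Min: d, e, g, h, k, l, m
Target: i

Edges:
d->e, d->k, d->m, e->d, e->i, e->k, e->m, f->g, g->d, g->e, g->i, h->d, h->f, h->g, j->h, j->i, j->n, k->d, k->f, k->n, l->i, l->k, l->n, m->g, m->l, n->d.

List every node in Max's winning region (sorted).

i, j

A0 = {i}
A1: add {j} — j (Max) has j→i.
A2 = A1; e.g. d (Min) can still go to e. Fixed point.
Max's winning region = {i, j}.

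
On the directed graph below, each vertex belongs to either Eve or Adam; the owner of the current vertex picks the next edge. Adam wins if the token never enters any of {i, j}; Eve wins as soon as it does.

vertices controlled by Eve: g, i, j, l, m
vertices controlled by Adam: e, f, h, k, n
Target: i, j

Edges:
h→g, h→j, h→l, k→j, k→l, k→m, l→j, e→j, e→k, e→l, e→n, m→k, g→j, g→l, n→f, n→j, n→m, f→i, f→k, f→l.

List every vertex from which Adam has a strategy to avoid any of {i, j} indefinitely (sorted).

e, f, k, m, n

A0 = {i, j}
A1: add {g, l} — g (Eve) has g→j; l (Eve) has l→j.
A2: add {h} — h (Adam): all of {g, j, l} already in.
A3 = A2; e.g. e (Adam) can still go to k. Fixed point.
Eve's attractor = {g, h, i, j, l}; Adam avoids the target exactly from the complement.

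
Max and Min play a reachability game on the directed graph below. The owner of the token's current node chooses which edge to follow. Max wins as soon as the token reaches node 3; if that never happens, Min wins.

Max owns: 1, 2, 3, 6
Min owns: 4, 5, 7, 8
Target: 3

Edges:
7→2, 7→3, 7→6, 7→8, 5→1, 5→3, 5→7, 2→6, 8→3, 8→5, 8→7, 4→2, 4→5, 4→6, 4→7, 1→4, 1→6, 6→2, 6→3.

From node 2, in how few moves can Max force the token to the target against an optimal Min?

A0 = {3}
A1: add {6} — 6 (Max) has 6→3.
A2: add {1, 2} — 1 (Max) has 1→6; 2 (Max) has 2→6.
A3 = A2; e.g. 4 (Min) can still go to 5. Fixed point.
2 enters the attractor at level 2, so Max can force the target in 2 moves from there.

2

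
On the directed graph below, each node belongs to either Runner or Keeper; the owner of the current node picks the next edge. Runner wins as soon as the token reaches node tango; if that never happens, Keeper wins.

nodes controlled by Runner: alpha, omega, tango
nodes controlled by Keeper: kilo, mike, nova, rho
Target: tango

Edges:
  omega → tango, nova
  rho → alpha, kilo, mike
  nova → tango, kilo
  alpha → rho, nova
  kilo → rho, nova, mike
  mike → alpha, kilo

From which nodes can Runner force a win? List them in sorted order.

omega, tango

A0 = {tango}
A1: add {omega} — omega (Runner) has omega→tango.
A2 = A1; e.g. rho (Keeper) can still go to alpha. Fixed point.
Runner's winning region = {omega, tango}.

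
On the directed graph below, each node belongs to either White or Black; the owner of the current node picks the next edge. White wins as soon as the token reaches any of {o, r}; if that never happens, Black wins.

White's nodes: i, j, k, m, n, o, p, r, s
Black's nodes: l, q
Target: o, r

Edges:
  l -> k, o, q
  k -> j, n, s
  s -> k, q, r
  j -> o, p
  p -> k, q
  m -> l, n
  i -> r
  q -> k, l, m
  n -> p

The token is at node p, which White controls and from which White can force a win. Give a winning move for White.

k

A0 = {o, r}
A1: add {i, j, s} — i (White) has i→r; j (White) has j→o; s (White) has s→r.
A2: add {k} — k (White) has k→j.
A3: add {p} — p (White) has p→k.
A4: add {n} — n (White) has n→p.
A5: add {m} — m (White) has m→n.
A6 = A5; e.g. l (Black) can still go to q. Fixed point.
From p, successor k is in the attractor (rank 2); the other successor q is not.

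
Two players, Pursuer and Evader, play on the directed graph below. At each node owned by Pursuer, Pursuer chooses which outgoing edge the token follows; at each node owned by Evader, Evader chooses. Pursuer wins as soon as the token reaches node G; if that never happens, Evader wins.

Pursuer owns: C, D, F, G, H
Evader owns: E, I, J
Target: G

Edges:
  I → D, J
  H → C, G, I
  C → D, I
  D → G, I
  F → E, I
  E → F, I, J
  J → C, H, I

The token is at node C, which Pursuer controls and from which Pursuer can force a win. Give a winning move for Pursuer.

D

A0 = {G}
A1: add {D, H} — D (Pursuer) has D→G; H (Pursuer) has H→G.
A2: add {C} — C (Pursuer) has C→D.
A3 = A2; e.g. E (Evader) can still go to F. Fixed point.
From C, successor D is in the attractor (rank 1); the other successor I is not.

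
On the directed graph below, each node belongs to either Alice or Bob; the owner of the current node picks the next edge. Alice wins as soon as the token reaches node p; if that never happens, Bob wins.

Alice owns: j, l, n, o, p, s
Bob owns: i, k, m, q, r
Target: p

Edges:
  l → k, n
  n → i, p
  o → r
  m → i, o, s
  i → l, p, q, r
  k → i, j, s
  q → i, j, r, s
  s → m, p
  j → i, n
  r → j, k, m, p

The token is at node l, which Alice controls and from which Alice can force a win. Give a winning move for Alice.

n

A0 = {p}
A1: add {n, s} — n (Alice) has n→p; s (Alice) has s→p.
A2: add {j, l} — j (Alice) has j→n; l (Alice) has l→n.
A3 = A2; e.g. i (Bob) can still go to q. Fixed point.
From l, successor n is in the attractor (rank 1); the other successor k is not.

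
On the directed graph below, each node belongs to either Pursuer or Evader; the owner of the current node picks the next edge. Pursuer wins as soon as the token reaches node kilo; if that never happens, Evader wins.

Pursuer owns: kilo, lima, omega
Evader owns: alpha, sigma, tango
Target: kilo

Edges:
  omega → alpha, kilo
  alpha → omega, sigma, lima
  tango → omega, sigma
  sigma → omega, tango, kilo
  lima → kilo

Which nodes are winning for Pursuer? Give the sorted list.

A0 = {kilo}
A1: add {lima, omega} — omega (Pursuer) has omega→kilo; lima (Pursuer) has lima→kilo.
A2 = A1; e.g. sigma (Evader) can still go to tango. Fixed point.
Pursuer's winning region = {kilo, lima, omega}.

kilo, lima, omega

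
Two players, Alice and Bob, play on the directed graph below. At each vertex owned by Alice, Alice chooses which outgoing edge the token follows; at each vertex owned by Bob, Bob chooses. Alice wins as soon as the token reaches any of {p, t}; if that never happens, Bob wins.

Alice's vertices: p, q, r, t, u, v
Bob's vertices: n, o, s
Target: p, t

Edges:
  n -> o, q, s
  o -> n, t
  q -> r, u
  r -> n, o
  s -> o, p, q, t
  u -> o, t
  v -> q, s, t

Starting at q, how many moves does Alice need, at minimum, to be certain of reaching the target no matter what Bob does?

A0 = {p, t}
A1: add {u, v} — u (Alice) has u→t; v (Alice) has v→t.
A2: add {q} — q (Alice) has q→u.
A3 = A2; e.g. n (Bob) can still go to o. Fixed point.
q enters the attractor at level 2, so Alice can force the target in 2 moves from there.

2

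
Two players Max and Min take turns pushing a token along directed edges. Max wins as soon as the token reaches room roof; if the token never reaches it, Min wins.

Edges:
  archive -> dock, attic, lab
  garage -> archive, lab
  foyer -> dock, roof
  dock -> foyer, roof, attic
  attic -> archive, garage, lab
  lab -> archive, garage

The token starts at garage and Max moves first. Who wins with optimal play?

Min

Track states (vertex, player-to-move).
A0 = {(roof,Max), (roof,Min)}
A1: add {(foyer,Max), (dock,Max)}.
A2: add {(foyer,Min)}.
A3 = A2; e.g. (archive,Max) stays out. (garage,Max) never enters ⇒ Min avoids the target.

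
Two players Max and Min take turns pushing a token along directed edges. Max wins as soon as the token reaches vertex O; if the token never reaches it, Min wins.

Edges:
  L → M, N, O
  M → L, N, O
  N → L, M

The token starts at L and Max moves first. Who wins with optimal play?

Max

Track states (vertex, player-to-move).
A0 = {(O,Max), (O,Min)}
A1: add {(L,Max), (M,Max)}.
(L,Max) ∈ A1 ⇒ Max forces the target.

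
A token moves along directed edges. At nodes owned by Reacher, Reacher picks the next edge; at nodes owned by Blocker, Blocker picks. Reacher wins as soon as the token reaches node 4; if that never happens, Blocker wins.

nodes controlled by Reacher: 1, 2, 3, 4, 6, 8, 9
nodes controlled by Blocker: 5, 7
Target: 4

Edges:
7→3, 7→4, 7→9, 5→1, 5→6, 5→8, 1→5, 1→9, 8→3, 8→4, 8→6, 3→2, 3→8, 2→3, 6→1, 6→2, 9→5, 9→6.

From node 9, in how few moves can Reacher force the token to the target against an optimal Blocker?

A0 = {4}
A1: add {8} — 8 (Reacher) has 8→4.
A2: add {3} — 3 (Reacher) has 3→8.
A3: add {2} — 2 (Reacher) has 2→3.
A4: add {6} — 6 (Reacher) has 6→2.
A5: add {9} — 9 (Reacher) has 9→6.
9 enters the attractor at level 5, so Reacher can force the target in 5 moves from there.

5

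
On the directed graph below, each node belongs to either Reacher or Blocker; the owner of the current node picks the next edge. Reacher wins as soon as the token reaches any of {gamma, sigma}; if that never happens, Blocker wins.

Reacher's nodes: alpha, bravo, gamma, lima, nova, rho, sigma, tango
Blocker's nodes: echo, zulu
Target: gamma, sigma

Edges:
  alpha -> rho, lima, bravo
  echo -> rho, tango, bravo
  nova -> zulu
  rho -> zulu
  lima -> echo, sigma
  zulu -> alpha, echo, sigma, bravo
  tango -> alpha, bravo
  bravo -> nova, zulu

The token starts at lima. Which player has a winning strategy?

A0 = {gamma, sigma}
A1: add {lima} — lima (Reacher) has lima→sigma.
lima ∈ A1, so Reacher can force the target.

Reacher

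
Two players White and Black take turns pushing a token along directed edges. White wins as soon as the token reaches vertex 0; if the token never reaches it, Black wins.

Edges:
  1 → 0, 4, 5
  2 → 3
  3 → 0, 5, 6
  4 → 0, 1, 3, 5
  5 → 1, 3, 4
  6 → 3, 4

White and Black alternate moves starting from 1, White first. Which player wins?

Track states (vertex, player-to-move).
A0 = {(0,White), (0,Black)}
A1: add {(1,White), (3,White), (4,White)}.
(1,White) ∈ A1 ⇒ White forces the target.

White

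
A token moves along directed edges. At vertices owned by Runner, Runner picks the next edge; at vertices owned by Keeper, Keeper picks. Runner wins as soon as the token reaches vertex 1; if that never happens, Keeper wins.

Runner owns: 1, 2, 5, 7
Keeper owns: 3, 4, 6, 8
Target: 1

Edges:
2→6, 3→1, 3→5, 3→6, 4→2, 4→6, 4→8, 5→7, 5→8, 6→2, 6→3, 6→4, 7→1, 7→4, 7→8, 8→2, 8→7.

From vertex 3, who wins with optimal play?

A0 = {1}
A1: add {7} — 7 (Runner) has 7→1.
A2: add {5} — 5 (Runner) has 5→7.
A3 = A2; e.g. 2 (Runner) has no edge into A2. Fixed point.
3 never enters the attractor, so Keeper can avoid the target forever.

Keeper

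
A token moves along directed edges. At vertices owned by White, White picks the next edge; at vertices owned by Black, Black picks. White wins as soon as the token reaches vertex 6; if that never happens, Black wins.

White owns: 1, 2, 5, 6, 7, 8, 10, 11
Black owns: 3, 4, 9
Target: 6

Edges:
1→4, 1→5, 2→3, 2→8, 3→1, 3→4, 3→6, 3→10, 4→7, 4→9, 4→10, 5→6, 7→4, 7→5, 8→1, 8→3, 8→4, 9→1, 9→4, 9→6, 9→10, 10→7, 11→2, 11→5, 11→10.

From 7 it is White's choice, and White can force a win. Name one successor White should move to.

A0 = {6}
A1: add {5} — 5 (White) has 5→6.
A2: add {1, 7, 11} — 1 (White) has 1→5; 7 (White) has 7→5; 11 (White) has 11→5.
A3: add {8, 10} — 8 (White) has 8→1; 10 (White) has 10→7.
A4: add {2} — 2 (White) has 2→8.
A5 = A4; e.g. 3 (Black) can still go to 4. Fixed point.
From 7, successor 5 is in the attractor (rank 1); the other successor 4 is not.

5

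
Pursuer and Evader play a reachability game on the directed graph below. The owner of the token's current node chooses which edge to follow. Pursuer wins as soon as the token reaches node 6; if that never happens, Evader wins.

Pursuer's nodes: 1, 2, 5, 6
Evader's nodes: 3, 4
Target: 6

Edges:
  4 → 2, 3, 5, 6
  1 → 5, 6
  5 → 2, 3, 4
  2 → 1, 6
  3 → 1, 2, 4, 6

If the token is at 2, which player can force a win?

Pursuer

A0 = {6}
A1: add {1, 2} — 1 (Pursuer) has 1→6; 2 (Pursuer) has 2→6.
2 ∈ A1, so Pursuer can force the target.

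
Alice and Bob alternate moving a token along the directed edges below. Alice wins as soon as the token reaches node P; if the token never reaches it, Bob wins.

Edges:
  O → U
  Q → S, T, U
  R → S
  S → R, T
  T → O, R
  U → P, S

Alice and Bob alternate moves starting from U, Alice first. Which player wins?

Alice

Track states (vertex, player-to-move).
A0 = {(P,Alice), (P,Bob)}
A1: add {(U,Alice)}.
(U,Alice) ∈ A1 ⇒ Alice forces the target.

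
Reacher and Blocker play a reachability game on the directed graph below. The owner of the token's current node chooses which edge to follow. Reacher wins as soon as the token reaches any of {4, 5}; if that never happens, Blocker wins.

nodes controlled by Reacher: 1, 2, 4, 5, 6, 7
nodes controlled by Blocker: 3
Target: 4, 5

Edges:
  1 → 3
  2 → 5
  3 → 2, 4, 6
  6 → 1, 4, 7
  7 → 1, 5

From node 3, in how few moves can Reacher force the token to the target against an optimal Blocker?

2

A0 = {4, 5}
A1: add {2, 6, 7} — 2 (Reacher) has 2→5; 6 (Reacher) has 6→4; 7 (Reacher) has 7→5.
A2: add {3} — 3 (Blocker): all of {2, 4, 6} already in.
3 enters the attractor at level 2, so Reacher can force the target in 2 moves from there.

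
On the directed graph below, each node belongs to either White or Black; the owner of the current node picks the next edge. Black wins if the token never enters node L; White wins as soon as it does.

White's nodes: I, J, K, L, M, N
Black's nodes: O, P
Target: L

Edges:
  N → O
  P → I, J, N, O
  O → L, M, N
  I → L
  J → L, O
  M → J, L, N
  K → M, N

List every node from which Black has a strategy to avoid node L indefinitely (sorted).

A0 = {L}
A1: add {I, J, M} — I (White) has I→L; J (White) has J→L; M (White) has M→L.
A2: add {K} — K (White) has K→M.
A3 = A2; e.g. N (White) has no edge into A2. Fixed point.
White's attractor = {I, J, K, L, M}; Black avoids the target exactly from the complement.

N, O, P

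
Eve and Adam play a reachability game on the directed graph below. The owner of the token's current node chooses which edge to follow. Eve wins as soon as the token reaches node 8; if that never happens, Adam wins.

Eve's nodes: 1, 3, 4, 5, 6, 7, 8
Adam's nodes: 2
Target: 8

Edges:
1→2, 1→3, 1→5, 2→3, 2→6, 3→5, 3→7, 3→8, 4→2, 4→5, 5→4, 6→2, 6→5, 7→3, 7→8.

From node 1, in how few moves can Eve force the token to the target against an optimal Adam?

A0 = {8}
A1: add {3, 7} — 3 (Eve) has 3→8; 7 (Eve) has 7→8.
A2: add {1} — 1 (Eve) has 1→3.
A3 = A2; e.g. 2 (Adam) can still go to 6. Fixed point.
1 enters the attractor at level 2, so Eve can force the target in 2 moves from there.

2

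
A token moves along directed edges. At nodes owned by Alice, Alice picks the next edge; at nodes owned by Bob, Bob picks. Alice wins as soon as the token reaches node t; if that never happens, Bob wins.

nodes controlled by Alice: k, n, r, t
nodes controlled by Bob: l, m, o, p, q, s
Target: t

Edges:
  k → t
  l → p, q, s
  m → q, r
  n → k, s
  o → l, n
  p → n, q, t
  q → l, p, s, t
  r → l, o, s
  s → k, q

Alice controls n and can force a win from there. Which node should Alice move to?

k

A0 = {t}
A1: add {k} — k (Alice) has k→t.
A2: add {n} — n (Alice) has n→k.
A3 = A2; e.g. l (Bob) can still go to p. Fixed point.
From n, successor k is in the attractor (rank 1); the other successor s is not.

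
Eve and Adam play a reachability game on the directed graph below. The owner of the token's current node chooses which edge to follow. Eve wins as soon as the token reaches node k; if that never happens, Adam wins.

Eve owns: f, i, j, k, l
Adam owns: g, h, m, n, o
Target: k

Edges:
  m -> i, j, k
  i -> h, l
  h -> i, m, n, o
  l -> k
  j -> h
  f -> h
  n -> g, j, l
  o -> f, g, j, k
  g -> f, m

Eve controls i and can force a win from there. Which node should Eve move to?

A0 = {k}
A1: add {l} — l (Eve) has l→k.
A2: add {i} — i (Eve) has i→l.
A3 = A2; e.g. f (Eve) has no edge into A2. Fixed point.
From i, successor l is in the attractor (rank 1); the other successor h is not.

l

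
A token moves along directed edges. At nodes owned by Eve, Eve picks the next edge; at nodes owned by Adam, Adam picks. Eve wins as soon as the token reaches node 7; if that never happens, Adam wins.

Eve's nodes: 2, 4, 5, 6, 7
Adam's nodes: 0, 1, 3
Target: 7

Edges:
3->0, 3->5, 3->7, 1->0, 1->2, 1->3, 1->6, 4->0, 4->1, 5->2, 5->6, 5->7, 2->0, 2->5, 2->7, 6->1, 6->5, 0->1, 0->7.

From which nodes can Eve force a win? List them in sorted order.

2, 5, 6, 7

A0 = {7}
A1: add {2, 5} — 2 (Eve) has 2→7; 5 (Eve) has 5→7.
A2: add {6} — 6 (Eve) has 6→5.
A3 = A2; e.g. 0 (Adam) can still go to 1. Fixed point.
Eve's winning region = {2, 5, 6, 7}.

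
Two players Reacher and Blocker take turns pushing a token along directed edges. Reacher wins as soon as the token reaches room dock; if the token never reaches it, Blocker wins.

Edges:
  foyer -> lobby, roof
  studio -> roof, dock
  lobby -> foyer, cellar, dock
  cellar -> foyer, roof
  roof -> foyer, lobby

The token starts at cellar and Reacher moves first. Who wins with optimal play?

Track states (vertex, player-to-move).
A0 = {(dock,Reacher), (dock,Blocker)}
A1: add {(studio,Reacher), (lobby,Reacher)}.
A2 = A1; e.g. (foyer,Reacher) stays out. (cellar,Reacher) never enters ⇒ Blocker avoids the target.

Blocker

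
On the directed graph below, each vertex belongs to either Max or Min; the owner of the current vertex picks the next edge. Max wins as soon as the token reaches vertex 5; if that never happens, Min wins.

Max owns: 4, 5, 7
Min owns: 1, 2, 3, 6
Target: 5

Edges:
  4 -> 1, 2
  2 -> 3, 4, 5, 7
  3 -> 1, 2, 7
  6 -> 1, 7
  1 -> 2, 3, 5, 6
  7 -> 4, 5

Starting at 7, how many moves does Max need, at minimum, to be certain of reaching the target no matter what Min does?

A0 = {5}
A1: add {7} — 7 (Max) has 7→5.
A2 = A1; e.g. 1 (Min) can still go to 2. Fixed point.
7 enters the attractor at level 1, so Max can force the target in 1 move from there.

1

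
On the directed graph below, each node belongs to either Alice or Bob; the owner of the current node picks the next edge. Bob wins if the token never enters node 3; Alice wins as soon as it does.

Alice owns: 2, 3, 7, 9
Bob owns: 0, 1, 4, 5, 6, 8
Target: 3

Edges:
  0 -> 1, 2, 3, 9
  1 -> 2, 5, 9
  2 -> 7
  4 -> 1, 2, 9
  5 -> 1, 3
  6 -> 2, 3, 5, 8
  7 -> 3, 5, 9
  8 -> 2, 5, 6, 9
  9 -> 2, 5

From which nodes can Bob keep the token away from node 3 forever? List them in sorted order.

A0 = {3}
A1: add {7} — 7 (Alice) has 7→3.
A2: add {2} — 2 (Alice) has 2→7.
A3: add {9} — 9 (Alice) has 9→2.
A4 = A3; e.g. 0 (Bob) can still go to 1. Fixed point.
Alice's attractor = {2, 3, 7, 9}; Bob avoids the target exactly from the complement.

0, 1, 4, 5, 6, 8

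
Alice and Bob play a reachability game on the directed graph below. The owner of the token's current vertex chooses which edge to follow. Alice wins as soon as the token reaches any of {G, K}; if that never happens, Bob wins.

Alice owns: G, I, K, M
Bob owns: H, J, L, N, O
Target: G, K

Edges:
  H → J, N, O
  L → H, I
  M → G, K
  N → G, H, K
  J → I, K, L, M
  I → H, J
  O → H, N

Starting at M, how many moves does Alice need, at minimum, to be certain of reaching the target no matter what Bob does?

1

A0 = {G, K}
A1: add {M} — M (Alice) has M→G.
A2 = A1; e.g. H (Bob) can still go to J. Fixed point.
M enters the attractor at level 1, so Alice can force the target in 1 move from there.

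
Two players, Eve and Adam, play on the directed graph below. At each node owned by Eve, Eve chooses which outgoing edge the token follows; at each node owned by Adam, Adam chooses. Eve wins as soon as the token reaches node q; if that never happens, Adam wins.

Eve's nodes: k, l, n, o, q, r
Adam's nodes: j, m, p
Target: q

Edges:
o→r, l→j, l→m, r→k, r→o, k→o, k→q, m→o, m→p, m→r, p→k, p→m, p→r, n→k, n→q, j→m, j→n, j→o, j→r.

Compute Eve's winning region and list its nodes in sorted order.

A0 = {q}
A1: add {k, n} — k (Eve) has k→q; n (Eve) has n→q.
A2: add {r} — r (Eve) has r→k.
A3: add {o} — o (Eve) has o→r.
A4 = A3; e.g. j (Adam) can still go to m. Fixed point.
Eve's winning region = {k, n, o, q, r}.

k, n, o, q, r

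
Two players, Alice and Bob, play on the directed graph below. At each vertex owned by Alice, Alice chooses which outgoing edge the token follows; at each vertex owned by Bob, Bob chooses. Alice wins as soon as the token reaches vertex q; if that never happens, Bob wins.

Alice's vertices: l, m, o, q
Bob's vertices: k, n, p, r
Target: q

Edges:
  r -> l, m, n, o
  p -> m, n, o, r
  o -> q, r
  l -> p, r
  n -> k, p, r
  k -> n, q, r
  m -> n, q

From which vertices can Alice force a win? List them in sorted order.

A0 = {q}
A1: add {m, o} — m (Alice) has m→q; o (Alice) has o→q.
A2 = A1; e.g. k (Bob) can still go to n. Fixed point.
Alice's winning region = {m, o, q}.

m, o, q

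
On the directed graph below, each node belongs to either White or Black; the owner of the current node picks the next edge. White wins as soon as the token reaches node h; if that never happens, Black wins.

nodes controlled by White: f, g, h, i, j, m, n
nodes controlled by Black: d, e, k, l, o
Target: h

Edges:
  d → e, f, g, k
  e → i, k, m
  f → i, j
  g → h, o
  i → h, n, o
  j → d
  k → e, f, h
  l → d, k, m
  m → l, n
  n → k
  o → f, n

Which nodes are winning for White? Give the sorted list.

A0 = {h}
A1: add {g, i} — g (White) has g→h; i (White) has i→h.
A2: add {f} — f (White) has f→i.
A3 = A2; e.g. d (Black) can still go to e. Fixed point.
White's winning region = {f, g, h, i}.

f, g, h, i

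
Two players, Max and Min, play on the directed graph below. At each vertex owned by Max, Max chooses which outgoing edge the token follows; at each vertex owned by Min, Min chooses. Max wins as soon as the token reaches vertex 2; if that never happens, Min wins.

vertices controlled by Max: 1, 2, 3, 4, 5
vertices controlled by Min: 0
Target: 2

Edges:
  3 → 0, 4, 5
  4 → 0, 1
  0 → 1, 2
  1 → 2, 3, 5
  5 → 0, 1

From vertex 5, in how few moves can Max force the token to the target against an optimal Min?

A0 = {2}
A1: add {1} — 1 (Max) has 1→2.
A2: add {0, 4, 5} — 0 (Min): all of {1, 2} already in; 4 (Max) has 4→1; 5 (Max) has 5→1.
5 enters the attractor at level 2, so Max can force the target in 2 moves from there.

2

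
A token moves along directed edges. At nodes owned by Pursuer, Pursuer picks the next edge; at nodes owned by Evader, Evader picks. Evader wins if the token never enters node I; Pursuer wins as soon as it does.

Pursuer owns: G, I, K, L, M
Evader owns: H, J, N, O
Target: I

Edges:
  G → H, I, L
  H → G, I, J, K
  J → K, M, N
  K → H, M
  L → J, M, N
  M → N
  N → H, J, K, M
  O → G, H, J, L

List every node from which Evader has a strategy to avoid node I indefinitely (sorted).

A0 = {I}
A1: add {G} — G (Pursuer) has G→I.
A2 = A1; e.g. H (Evader) can still go to J. Fixed point.
Pursuer's attractor = {G, I}; Evader avoids the target exactly from the complement.

H, J, K, L, M, N, O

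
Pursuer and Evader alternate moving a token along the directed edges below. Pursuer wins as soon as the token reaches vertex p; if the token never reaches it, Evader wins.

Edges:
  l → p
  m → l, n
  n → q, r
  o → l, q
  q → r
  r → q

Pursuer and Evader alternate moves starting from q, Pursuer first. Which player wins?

Evader

Track states (vertex, player-to-move).
A0 = {(p,Pursuer), (p,Evader)}
A1: add {(l,Pursuer), (l,Evader)}.
A2: add {(m,Pursuer), (o,Pursuer)}.
A3 = A2; e.g. (m,Evader) stays out. (q,Pursuer) never enters ⇒ Evader avoids the target.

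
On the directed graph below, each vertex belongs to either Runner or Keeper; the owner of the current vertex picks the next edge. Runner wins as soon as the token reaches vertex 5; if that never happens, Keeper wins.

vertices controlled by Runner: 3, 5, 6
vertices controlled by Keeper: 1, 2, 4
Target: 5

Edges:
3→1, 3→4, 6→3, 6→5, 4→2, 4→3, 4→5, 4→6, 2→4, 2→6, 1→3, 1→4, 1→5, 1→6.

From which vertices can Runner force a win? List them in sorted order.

5, 6

A0 = {5}
A1: add {6} — 6 (Runner) has 6→5.
A2 = A1; e.g. 1 (Keeper) can still go to 3. Fixed point.
Runner's winning region = {5, 6}.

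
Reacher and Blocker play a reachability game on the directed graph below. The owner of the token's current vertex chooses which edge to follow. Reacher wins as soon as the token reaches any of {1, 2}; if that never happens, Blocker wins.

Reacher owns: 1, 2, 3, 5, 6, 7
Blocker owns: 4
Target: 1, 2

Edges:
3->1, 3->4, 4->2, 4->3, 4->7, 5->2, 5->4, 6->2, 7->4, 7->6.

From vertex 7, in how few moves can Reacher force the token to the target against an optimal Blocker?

2

A0 = {1, 2}
A1: add {3, 5, 6} — 3 (Reacher) has 3→1; 5 (Reacher) has 5→2; 6 (Reacher) has 6→2.
A2: add {7} — 7 (Reacher) has 7→6.
7 enters the attractor at level 2, so Reacher can force the target in 2 moves from there.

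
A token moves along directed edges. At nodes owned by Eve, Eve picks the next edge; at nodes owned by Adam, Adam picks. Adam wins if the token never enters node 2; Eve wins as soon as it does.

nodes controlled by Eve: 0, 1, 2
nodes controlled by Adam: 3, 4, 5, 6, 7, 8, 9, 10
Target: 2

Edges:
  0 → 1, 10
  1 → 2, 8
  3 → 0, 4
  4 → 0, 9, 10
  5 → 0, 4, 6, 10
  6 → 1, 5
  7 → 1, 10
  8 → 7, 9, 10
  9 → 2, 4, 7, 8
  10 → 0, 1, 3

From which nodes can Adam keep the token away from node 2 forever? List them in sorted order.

A0 = {2}
A1: add {1} — 1 (Eve) has 1→2.
A2: add {0} — 0 (Eve) has 0→1.
A3 = A2; e.g. 3 (Adam) can still go to 4. Fixed point.
Eve's attractor = {0, 1, 2}; Adam avoids the target exactly from the complement.

3, 4, 5, 6, 7, 8, 9, 10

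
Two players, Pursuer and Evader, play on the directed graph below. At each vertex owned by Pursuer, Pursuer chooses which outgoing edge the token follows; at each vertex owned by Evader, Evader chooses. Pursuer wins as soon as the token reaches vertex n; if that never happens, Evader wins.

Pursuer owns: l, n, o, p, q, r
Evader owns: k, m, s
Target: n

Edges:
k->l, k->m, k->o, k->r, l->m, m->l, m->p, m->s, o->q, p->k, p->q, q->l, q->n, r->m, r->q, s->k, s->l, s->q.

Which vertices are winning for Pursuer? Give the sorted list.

A0 = {n}
A1: add {q} — q (Pursuer) has q→n.
A2: add {o, p, r} — o (Pursuer) has o→q; p (Pursuer) has p→q; r (Pursuer) has r→q.
A3 = A2; e.g. k (Evader) can still go to l. Fixed point.
Pursuer's winning region = {n, o, p, q, r}.

n, o, p, q, r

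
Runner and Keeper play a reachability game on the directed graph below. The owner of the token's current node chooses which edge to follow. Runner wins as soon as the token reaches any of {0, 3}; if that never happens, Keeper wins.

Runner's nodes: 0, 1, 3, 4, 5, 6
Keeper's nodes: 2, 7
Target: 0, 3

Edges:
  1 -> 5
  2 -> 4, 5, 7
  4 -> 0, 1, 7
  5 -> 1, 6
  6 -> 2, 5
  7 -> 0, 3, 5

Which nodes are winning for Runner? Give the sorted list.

0, 3, 4

A0 = {0, 3}
A1: add {4} — 4 (Runner) has 4→0.
A2 = A1; e.g. 1 (Runner) has no edge into A1. Fixed point.
Runner's winning region = {0, 3, 4}.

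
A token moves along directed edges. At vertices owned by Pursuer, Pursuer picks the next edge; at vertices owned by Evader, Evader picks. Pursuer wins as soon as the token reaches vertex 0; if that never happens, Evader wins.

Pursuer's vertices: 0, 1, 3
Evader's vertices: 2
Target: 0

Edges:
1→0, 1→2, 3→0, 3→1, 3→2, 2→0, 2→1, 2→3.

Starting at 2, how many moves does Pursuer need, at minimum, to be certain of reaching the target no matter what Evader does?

A0 = {0}
A1: add {1, 3} — 1 (Pursuer) has 1→0; 3 (Pursuer) has 3→0.
A2: add {2} — 2 (Evader): all of {0, 1, 3} already in.
A2 = all vertices. Fixed point.
2 enters the attractor at level 2, so Pursuer can force the target in 2 moves from there.

2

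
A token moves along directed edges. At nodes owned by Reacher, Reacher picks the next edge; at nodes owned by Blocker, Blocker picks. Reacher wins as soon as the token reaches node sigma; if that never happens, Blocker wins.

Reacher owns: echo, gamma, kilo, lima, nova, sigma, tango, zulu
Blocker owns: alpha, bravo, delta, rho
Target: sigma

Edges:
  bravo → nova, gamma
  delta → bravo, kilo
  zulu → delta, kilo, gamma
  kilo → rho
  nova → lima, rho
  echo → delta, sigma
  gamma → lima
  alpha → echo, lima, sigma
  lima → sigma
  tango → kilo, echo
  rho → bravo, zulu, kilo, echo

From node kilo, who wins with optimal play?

A0 = {sigma}
A1: add {echo, lima} — echo (Reacher) has echo→sigma; lima (Reacher) has lima→sigma.
A2: add {alpha, gamma, nova, tango} — nova (Reacher) has nova→lima; gamma (Reacher) has gamma→lima; alpha (Blocker): all of {echo, lima, sigma} already in; tango (Reacher) has tango→echo.
A3: add {bravo, zulu} — bravo (Blocker): all of {nova, gamma} already in; zulu (Reacher) has zulu→gamma.
A4 = A3; e.g. delta (Blocker) can still go to kilo. Fixed point.
kilo never enters the attractor, so Blocker can avoid the target forever.

Blocker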